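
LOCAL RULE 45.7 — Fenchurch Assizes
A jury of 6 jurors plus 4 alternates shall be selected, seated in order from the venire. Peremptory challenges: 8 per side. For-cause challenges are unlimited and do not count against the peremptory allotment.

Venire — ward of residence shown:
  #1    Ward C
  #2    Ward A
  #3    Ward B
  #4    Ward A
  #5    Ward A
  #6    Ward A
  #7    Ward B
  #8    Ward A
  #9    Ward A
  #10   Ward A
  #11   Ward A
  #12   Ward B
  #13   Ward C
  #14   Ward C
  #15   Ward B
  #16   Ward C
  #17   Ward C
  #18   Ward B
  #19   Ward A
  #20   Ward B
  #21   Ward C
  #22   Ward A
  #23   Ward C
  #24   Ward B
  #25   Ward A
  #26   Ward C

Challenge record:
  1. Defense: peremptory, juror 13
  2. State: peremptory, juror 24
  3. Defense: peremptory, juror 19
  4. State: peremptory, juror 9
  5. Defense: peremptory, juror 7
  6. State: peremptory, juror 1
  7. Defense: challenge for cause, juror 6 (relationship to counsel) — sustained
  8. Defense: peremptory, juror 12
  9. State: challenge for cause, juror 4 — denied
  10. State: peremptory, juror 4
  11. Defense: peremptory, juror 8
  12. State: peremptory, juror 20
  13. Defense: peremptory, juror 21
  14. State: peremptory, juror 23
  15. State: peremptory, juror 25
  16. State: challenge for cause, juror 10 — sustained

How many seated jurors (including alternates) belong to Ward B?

Removed: #1, #4, #6, #7, #8, #9, #10, #12, #13, #19, #20, #21, #23, #24, #25.
Seated (10 incl. alternates): #2, #3, #5, #11, #14, #15, #16, #17, #18, #22.
Of those, in Ward B: #3, #15, #18 → 3.

3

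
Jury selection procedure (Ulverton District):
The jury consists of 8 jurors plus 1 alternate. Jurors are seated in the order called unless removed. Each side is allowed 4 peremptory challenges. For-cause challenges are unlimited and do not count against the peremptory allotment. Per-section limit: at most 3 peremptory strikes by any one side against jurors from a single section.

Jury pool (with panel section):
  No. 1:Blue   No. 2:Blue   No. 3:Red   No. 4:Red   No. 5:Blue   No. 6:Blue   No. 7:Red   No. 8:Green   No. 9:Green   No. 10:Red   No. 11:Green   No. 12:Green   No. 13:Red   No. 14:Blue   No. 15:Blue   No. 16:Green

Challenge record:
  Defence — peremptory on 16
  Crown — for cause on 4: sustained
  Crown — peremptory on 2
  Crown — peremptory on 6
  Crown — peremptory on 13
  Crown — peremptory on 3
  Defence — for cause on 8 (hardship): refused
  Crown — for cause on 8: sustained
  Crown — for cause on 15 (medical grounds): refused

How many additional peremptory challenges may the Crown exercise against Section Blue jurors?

0

Crown peremptories so far: #2, #6, #13, #3 — 4 of 4 used, 0 left overall.
Against Section Blue: #2, #6 — 2 used; per-section cap 3 leaves 1.
Binding limit: min(0, 1) = 0.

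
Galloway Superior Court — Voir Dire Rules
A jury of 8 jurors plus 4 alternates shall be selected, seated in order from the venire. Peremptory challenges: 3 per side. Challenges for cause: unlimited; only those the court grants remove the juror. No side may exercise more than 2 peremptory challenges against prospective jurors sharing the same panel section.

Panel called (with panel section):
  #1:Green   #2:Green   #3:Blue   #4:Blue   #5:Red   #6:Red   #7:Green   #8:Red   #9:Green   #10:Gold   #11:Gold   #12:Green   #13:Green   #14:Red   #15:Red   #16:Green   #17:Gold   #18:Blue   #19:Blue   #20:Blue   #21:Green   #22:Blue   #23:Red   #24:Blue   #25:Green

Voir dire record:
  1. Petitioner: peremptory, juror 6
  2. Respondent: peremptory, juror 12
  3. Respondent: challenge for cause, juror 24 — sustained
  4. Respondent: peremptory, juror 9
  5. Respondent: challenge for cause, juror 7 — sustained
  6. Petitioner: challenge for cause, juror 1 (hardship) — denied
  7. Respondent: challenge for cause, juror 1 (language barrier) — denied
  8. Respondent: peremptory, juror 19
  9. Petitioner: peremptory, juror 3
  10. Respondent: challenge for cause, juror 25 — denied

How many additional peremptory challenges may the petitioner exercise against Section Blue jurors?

1

Petitioner peremptories so far: #6, #3 — 2 of 3 used, 1 left overall.
Against Section Blue: #3 — 1 used; per-section cap 2 leaves 1.
Binding limit: min(1, 1) = 1.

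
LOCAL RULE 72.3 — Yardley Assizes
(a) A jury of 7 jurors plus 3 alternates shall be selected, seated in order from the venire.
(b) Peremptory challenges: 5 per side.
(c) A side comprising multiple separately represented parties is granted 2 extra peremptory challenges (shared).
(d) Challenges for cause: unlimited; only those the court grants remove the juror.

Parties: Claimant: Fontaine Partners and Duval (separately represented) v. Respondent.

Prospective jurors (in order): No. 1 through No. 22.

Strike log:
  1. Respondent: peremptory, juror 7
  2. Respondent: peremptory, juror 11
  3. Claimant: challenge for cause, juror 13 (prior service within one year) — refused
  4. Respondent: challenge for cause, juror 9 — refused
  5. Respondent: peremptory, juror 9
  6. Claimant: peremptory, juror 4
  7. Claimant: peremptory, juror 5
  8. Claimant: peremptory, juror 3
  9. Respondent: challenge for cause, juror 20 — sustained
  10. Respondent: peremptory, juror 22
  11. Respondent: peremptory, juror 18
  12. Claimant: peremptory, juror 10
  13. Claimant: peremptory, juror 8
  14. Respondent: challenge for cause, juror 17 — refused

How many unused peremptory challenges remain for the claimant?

Claimant allotment: 5 base + 2 multi-party = 7.
Claimant peremptories used: #4, #5, #3, #10, #8 — 5 (the for-cause on #13 doesn't count).
Remaining: 7 − 5 = 2.

2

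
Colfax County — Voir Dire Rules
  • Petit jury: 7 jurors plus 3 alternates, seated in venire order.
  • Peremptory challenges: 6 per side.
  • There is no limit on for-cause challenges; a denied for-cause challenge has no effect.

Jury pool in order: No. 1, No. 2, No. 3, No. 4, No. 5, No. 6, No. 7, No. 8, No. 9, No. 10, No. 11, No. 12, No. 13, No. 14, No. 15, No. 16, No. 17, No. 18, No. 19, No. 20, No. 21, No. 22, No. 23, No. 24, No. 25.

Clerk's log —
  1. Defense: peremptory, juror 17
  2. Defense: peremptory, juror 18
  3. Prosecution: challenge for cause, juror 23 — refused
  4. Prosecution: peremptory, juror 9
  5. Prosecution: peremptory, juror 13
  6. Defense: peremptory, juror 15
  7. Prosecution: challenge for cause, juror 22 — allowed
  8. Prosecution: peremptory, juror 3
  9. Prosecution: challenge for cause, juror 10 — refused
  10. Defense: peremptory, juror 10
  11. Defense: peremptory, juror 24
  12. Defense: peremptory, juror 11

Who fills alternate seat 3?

Removed: #3, #9, #10, #11, #13, #15, #17, #18, #22, #24. (#23 stays — for-cause denied.)
Filling seats in venire order through position 10: #1, #2, #4, #5, #6, #7, #8, #12, #14, #16.
So alternate 3 is #16.

16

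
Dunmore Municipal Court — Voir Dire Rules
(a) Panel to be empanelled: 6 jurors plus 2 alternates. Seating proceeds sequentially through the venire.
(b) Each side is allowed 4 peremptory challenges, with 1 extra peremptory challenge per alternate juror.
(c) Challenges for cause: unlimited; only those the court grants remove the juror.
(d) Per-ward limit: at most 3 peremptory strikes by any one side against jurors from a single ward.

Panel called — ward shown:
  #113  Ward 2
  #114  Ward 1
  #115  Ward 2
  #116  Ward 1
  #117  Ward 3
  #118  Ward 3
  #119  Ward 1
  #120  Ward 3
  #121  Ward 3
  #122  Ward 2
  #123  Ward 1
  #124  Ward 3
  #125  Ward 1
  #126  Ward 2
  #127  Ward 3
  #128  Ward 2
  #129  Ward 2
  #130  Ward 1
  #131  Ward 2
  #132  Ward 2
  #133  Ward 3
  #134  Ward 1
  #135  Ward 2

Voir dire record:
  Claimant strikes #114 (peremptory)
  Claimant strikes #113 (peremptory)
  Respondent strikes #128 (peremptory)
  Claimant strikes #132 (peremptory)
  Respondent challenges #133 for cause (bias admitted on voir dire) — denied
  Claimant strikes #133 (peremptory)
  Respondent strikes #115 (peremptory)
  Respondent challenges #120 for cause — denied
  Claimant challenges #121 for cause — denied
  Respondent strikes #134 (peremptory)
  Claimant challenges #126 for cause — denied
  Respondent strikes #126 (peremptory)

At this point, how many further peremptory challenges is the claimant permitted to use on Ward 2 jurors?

1

Claimant peremptories so far: #114, #113, #132, #133 — 4 of 6 used, 2 left overall.
Against Ward 2: #113, #132 — 2 used; per-ward cap 3 leaves 1.
Binding limit: min(2, 1) = 1.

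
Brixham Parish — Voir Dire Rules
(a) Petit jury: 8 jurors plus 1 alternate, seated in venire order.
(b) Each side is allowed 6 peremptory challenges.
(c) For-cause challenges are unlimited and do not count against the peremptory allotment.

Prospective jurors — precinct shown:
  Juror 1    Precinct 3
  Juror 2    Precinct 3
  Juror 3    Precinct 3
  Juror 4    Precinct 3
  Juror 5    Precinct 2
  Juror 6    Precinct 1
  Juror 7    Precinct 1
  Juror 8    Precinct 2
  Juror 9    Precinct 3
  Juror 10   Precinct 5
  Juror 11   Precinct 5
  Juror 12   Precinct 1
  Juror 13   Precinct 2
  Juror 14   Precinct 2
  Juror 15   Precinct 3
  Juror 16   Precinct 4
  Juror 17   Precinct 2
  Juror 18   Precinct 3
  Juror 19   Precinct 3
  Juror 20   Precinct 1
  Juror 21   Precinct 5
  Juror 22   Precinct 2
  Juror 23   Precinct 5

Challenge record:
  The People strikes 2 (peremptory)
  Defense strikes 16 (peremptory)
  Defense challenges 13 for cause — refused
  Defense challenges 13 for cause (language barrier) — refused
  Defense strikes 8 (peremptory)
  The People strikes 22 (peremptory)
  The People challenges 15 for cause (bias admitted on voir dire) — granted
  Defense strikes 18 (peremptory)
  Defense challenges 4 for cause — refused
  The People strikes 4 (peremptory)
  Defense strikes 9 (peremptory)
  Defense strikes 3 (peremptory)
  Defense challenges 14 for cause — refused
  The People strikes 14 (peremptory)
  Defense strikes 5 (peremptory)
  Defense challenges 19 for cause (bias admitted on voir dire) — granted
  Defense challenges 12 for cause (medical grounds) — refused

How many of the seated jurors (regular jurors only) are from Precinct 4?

Removed: #2, #3, #4, #5, #8, #9, #14, #15, #16, #18, #19, #22.
Seated jurors 1–8: #1, #6, #7, #10, #11, #12, #13, #17 (alternates #20 not counted).
None of those are in Precinct 4 → 0.

0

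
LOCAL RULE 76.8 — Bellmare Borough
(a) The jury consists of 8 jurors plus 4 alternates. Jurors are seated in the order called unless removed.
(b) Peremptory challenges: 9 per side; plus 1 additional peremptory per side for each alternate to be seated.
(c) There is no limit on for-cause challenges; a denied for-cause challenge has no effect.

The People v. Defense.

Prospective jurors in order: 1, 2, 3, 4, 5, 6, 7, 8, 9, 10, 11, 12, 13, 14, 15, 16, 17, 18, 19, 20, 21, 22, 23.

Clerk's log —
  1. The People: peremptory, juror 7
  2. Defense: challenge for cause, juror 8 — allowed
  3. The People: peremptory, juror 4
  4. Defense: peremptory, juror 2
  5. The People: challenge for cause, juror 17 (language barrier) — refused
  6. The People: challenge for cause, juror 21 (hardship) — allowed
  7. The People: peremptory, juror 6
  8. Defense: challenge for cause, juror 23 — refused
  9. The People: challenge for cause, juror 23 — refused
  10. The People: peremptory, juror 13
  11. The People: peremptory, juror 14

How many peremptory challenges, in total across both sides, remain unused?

The People allotment: 9 base + 1 × 4 alternates = 13. Defense allotment: 9 base + 1 × 4 alternates = 13.
The People peremptories used: #7, #4, #6, #13, #14 — 5 (for-cause on #17, #21, #23 don't count).
Defense peremptories used: #2 — 1 (for-cause on #8, #23 don't count).
Remaining: (13 − 5) + (13 − 1) = 20.

20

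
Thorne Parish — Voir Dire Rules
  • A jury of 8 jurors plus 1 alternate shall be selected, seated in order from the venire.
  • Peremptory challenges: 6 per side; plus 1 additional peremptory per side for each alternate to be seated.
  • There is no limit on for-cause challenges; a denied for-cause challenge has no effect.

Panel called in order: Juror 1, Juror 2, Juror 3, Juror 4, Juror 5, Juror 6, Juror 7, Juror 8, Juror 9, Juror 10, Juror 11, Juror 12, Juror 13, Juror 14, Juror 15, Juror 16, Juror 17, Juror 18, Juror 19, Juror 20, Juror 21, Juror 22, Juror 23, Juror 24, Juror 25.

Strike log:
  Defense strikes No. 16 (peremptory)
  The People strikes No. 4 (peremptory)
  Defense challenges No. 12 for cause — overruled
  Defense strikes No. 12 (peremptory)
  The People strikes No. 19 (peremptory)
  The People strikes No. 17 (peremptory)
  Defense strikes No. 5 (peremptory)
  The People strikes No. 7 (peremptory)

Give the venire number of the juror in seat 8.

11

Removed: #4, #5, #7, #12, #16, #17, #19.
Filling seats in venire order through position 8: #1, #2, #3, #6, #8, #9, #10, #11.
So seat 8 is #11.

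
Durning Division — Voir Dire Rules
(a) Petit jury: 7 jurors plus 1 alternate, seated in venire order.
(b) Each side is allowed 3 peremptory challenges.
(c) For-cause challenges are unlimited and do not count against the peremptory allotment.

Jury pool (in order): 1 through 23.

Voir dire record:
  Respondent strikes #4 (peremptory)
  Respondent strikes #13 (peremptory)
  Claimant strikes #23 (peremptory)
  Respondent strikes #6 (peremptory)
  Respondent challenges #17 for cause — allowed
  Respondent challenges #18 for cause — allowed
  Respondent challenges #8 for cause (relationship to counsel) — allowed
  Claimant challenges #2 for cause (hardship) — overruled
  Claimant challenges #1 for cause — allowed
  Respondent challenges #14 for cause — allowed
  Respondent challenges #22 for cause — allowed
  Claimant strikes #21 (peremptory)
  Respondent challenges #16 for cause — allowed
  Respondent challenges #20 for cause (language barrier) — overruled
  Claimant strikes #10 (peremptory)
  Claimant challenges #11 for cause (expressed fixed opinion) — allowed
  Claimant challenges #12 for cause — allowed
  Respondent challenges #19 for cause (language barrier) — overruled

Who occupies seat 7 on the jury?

Removed: #1, #4, #6, #8, #10, #11, #12, #13, #14, #16, #17, #18, #21, #22, #23. (#2, #19, #20 stay — for-cause denied.)
Filling seats in venire order through position 7: #2, #3, #5, #7, #9, #15, #19.
So seat 7 is #19.

19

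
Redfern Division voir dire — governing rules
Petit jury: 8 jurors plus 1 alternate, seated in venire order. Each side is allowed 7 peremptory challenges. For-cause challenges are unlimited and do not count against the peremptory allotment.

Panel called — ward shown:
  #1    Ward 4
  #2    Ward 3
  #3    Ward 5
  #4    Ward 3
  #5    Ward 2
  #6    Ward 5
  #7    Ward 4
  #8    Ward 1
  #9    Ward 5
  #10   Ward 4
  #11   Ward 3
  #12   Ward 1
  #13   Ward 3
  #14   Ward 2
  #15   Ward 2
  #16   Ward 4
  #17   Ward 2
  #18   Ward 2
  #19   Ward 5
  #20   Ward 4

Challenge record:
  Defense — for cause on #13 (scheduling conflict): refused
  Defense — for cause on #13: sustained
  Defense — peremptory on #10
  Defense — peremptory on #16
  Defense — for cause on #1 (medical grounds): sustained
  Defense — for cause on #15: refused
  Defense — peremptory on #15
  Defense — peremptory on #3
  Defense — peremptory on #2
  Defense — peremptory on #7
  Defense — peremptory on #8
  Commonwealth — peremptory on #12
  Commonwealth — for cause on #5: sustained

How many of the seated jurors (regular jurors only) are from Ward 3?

Removed: #1, #2, #3, #5, #7, #8, #10, #12, #13, #15, #16.
Seated jurors 1–8: #4, #6, #9, #11, #14, #17, #18, #19 (alternates #20 not counted).
Of those, in Ward 3: #4, #11 → 2.

2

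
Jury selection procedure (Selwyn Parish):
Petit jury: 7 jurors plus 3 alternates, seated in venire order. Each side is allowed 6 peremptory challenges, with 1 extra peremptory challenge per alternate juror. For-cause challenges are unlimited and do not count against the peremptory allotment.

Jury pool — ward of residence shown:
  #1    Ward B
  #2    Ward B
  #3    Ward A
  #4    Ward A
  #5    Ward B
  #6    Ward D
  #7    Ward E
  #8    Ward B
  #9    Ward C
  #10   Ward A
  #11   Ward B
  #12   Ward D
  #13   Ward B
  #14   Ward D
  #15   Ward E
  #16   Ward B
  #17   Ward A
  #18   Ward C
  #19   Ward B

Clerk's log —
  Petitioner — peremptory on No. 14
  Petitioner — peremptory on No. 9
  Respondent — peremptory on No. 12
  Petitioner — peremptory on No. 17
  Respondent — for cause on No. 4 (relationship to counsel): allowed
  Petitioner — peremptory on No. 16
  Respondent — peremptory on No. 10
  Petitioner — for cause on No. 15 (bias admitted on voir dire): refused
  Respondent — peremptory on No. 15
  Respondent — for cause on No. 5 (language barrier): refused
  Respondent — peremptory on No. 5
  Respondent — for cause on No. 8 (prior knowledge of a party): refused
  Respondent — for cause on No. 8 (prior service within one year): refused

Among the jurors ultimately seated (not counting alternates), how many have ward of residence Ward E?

Removed: #4, #5, #9, #10, #12, #14, #15, #16, #17.
Seated jurors 1–7: #1, #2, #3, #6, #7, #8, #11 (alternates #13, #18, #19 not counted).
Of those, in Ward E: #7 → 1.

1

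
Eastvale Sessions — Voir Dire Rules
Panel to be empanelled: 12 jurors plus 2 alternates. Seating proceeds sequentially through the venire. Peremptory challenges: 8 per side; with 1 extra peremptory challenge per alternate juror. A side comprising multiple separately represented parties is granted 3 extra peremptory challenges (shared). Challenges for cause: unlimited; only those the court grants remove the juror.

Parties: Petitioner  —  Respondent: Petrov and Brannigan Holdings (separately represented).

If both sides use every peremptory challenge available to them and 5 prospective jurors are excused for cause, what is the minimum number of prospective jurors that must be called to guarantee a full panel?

Seats to fill: 12 + 2 alternates = 14.
Peremptories — Petitioner: 8 + 1×2 = 10; Respondent: 8 + 1×2 + 3 = 13; total 23.
For-cause removals: 5.
Minimum venire: 14 + 23 + 5 = 42.

42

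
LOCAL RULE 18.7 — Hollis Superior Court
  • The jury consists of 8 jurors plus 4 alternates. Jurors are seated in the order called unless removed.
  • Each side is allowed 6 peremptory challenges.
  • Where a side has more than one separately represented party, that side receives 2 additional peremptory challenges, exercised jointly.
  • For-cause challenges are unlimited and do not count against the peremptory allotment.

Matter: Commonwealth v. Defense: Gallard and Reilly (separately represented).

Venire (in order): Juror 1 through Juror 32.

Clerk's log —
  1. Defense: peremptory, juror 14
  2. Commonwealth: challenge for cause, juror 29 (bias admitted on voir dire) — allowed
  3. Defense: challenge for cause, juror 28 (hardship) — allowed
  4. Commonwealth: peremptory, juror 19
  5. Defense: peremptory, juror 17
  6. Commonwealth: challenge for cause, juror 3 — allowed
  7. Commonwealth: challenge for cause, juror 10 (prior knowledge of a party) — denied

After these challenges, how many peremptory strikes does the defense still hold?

6

Defense allotment: 6 base + 2 multi-party = 8.
Defense peremptories used: #14, #17 — 2 (the for-cause on #28 doesn't count).
Remaining: 8 − 2 = 6.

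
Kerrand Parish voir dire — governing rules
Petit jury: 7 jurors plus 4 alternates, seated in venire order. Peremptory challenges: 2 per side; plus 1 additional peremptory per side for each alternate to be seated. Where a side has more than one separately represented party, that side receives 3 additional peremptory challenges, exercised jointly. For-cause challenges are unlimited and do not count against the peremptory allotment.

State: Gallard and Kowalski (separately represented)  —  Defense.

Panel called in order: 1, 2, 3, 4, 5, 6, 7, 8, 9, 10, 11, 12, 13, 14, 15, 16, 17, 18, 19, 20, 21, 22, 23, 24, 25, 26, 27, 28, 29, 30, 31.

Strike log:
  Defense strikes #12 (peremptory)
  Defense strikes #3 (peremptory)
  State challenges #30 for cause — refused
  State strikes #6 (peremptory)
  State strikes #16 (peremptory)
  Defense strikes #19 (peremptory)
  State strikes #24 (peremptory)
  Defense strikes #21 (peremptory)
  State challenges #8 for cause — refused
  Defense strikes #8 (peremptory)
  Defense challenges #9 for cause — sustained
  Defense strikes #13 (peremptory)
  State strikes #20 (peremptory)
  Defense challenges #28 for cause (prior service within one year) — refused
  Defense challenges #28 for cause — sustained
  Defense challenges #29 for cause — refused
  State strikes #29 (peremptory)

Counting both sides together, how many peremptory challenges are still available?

4

State allotment: 2 base + 1 × 4 alternates + 3 multi-party = 9. Defense allotment: 2 base + 1 × 4 alternates = 6.
State peremptories used: #6, #16, #24, #20, #29 — 5 (for-cause on #30, #8 don't count).
Defense peremptories used: #12, #3, #19, #21, #8, #13 — 6 (for-cause on #9, #28, #28, #29 don't count).
Remaining: (9 − 5) + (6 − 6) = 4.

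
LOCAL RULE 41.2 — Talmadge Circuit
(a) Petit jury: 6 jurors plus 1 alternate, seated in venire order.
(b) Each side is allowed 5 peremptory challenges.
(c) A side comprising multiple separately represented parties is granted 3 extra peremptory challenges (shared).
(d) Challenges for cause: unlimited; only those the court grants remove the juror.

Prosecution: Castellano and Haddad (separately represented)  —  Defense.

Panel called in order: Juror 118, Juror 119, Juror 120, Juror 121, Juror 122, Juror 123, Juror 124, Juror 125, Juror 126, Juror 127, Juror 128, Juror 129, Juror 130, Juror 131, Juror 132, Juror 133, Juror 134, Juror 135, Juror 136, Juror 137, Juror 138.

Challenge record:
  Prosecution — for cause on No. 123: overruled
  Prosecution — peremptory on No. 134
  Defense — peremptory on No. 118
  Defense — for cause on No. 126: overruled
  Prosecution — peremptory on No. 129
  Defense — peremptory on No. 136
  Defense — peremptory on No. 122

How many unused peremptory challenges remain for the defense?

Defense allotment: 5.
Defense peremptories used: #118, #136, #122 — 3 (the for-cause on #126 doesn't count).
Remaining: 5 − 3 = 2.

2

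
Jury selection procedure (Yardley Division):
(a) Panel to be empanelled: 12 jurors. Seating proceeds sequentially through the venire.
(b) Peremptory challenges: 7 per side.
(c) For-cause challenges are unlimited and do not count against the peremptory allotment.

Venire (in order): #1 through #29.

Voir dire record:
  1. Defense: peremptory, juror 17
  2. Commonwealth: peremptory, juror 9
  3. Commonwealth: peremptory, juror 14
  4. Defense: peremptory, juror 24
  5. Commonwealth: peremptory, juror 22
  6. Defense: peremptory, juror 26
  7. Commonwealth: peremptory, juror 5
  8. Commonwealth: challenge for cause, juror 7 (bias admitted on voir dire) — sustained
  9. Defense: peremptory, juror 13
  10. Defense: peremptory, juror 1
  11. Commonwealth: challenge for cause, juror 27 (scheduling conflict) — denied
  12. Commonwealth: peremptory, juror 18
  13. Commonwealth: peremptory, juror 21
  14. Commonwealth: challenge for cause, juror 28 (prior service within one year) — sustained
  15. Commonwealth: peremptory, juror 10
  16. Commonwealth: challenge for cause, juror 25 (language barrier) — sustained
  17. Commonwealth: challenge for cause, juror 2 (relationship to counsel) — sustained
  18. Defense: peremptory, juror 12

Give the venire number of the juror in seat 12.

29

Removed: #1, #2, #5, #7, #9, #10, #12, #13, #14, #17, #18, #21, #22, #24, #25, #26, #28. (#27 stays — for-cause denied.)
Filling seats in venire order through position 12: #3, #4, #6, #8, #11, #15, #16, #19, #20, #23, #27, #29.
So seat 12 is #29.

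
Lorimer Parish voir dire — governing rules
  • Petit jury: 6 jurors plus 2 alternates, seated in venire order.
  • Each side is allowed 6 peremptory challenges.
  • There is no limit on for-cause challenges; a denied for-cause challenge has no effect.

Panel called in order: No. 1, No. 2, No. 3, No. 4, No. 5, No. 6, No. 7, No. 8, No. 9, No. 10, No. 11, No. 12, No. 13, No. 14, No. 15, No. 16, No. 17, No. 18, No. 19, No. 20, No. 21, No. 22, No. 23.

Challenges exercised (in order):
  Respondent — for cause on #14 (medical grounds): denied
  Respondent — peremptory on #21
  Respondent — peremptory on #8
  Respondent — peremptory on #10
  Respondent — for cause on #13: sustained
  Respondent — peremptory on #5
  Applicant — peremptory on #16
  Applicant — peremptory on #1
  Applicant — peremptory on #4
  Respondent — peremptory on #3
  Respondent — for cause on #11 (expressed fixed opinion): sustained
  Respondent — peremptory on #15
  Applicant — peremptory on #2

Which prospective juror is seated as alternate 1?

18

Removed: #1, #2, #3, #4, #5, #8, #10, #11, #13, #15, #16, #21. (#14 stays — for-cause denied.)
Seating in order: seats 1–6 → #6, #7, #9, #12, #14, #17; alternates → #18, #19.
So alternate 1 is #18.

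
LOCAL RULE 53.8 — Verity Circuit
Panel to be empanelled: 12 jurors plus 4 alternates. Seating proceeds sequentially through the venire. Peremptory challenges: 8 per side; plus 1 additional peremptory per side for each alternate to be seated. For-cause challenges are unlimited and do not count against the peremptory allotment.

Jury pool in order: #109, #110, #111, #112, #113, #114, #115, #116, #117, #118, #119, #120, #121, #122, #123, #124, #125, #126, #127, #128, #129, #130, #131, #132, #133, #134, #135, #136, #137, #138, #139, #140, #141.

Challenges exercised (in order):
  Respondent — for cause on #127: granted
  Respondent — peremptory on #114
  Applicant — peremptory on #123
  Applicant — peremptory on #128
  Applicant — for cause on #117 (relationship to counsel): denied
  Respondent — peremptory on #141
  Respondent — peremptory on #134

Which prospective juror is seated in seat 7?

116

Removed: #114, #123, #127, #128, #134, #141. (#117 stays — for-cause denied.)
Seating in order: seats 1–12 → #109, #110, #111, #112, #113, #115, #116, #117, #118, #119, #120, #121; alternates → #122, #124, #125, #126.
So seat 7 is #116.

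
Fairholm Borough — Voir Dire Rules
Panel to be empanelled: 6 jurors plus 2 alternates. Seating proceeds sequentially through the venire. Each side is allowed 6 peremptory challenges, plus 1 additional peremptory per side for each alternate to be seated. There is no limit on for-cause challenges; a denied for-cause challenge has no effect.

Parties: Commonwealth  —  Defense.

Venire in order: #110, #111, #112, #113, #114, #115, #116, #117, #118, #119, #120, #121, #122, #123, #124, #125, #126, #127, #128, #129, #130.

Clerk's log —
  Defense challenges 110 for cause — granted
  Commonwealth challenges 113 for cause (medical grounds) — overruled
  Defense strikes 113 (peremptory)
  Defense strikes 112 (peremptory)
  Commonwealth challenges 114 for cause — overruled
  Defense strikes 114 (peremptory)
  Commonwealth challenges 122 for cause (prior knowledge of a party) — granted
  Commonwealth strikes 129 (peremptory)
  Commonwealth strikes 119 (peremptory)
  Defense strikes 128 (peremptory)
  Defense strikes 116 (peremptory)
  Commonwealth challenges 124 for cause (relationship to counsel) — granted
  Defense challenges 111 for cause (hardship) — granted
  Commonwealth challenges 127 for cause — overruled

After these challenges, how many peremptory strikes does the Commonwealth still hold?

Commonwealth allotment: 6 base + 1 × 2 alternates = 8.
Commonwealth peremptories used: #129, #119 — 2 (for-cause on #113, #114, #122, #124, #127 don't count).
Remaining: 8 − 2 = 6.

6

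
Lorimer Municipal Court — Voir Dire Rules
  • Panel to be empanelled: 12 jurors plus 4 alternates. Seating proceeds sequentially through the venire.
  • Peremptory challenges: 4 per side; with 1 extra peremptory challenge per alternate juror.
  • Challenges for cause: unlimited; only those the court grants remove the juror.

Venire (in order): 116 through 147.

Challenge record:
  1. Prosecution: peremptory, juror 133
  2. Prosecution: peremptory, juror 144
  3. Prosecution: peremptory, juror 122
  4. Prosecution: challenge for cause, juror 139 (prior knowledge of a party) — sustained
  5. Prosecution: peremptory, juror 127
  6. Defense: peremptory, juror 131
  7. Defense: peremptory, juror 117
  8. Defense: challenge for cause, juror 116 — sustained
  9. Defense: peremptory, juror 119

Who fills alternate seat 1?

Removed: #116, #117, #119, #122, #127, #131, #133, #139, #144.
Filling seats in venire order through position 13: #118, #120, #121, #123, #124, #125, #126, #128, #129, #130, #132, #134, #135.
So alternate 1 is #135.

135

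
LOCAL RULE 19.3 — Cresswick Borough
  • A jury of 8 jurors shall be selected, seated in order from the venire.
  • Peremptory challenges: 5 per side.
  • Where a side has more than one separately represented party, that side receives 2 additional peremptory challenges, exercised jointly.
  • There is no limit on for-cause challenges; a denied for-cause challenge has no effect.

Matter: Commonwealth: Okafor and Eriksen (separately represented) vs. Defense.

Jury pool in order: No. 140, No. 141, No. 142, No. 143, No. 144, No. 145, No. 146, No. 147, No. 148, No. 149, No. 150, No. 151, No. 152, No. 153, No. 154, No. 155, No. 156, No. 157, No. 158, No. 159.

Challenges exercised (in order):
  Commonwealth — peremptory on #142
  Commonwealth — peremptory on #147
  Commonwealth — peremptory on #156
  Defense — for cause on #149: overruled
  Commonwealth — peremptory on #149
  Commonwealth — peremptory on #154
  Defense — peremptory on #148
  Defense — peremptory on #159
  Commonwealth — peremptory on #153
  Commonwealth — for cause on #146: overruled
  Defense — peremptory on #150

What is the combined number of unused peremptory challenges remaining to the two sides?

Commonwealth allotment: 5 base + 2 multi-party = 7. Defense allotment: 5.
Commonwealth peremptories used: #142, #147, #156, #149, #154, #153 — 6 (the for-cause on #146 doesn't count).
Defense peremptories used: #148, #159, #150 — 3 (the for-cause on #149 doesn't count).
Remaining: (7 − 6) + (5 − 3) = 3.

3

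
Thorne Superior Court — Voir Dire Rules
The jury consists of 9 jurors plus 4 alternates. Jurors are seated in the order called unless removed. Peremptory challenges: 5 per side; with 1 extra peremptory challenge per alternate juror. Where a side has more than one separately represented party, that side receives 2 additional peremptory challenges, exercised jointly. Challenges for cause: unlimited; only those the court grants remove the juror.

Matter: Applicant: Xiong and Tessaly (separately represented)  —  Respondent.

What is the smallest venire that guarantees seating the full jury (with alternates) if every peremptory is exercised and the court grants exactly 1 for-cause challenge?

34

Seats to fill: 9 + 4 alternates = 13.
Peremptories — Applicant: 5 + 1×4 + 2 = 11; Respondent: 5 + 1×4 = 9; total 20.
For-cause removals: 1.
Minimum venire: 13 + 20 + 1 = 34.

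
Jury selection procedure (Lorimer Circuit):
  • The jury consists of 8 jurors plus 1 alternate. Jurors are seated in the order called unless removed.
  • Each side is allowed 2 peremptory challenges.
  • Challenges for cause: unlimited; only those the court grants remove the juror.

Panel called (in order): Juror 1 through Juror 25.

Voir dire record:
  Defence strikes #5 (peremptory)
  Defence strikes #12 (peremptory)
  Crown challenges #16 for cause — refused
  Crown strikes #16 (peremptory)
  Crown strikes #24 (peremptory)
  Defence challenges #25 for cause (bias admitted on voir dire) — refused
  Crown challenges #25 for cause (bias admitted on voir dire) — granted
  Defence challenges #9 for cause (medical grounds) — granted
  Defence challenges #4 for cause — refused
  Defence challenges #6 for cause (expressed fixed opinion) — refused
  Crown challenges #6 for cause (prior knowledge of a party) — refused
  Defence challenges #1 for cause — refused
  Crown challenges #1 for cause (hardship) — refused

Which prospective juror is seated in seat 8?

10

Removed: #5, #9, #12, #16, #24, #25. (#1, #4, #6 stay — for-cause denied.)
Filling seats in venire order through position 8: #1, #2, #3, #4, #6, #7, #8, #10.
So seat 8 is #10.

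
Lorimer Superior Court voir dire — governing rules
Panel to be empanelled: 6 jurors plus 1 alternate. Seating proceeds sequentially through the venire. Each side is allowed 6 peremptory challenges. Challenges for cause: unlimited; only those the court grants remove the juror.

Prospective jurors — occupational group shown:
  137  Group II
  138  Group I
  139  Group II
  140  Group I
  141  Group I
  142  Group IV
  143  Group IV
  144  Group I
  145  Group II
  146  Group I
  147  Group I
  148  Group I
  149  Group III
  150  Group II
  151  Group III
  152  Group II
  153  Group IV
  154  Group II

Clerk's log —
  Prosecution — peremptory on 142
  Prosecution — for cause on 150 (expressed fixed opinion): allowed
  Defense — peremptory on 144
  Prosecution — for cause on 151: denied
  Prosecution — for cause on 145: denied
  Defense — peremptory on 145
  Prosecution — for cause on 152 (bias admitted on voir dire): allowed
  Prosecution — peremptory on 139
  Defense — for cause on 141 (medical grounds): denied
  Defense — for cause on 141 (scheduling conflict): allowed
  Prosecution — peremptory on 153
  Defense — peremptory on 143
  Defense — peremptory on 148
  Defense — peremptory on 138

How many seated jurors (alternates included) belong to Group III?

2

Removed: #138, #139, #141, #142, #143, #144, #145, #148, #150, #152, #153.
Seated (7 incl. alternates): #137, #140, #146, #147, #149, #151, #154.
Of those, in Group III: #149, #151 → 2.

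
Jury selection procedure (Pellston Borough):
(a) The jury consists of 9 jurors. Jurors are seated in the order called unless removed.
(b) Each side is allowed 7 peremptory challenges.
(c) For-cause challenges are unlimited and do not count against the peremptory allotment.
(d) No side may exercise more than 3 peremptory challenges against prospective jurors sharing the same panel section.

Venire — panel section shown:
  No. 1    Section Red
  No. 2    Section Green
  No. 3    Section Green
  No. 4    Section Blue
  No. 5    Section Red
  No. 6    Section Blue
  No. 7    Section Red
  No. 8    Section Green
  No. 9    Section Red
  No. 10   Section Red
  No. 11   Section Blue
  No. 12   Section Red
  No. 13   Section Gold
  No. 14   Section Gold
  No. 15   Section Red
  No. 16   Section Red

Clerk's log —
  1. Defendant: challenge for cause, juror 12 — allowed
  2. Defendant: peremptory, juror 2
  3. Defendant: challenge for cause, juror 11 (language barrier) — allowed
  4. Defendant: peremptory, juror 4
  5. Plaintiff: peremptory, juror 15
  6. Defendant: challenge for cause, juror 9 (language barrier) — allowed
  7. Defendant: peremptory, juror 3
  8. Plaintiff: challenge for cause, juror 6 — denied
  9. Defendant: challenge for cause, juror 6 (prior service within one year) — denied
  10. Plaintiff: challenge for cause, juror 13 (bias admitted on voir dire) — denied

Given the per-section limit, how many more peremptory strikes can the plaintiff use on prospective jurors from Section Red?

2

Plaintiff peremptories so far: #15 — 1 of 7 used, 6 left overall.
Against Section Red: #15 — 1 used; per-section cap 3 leaves 2.
Binding limit: min(6, 2) = 2.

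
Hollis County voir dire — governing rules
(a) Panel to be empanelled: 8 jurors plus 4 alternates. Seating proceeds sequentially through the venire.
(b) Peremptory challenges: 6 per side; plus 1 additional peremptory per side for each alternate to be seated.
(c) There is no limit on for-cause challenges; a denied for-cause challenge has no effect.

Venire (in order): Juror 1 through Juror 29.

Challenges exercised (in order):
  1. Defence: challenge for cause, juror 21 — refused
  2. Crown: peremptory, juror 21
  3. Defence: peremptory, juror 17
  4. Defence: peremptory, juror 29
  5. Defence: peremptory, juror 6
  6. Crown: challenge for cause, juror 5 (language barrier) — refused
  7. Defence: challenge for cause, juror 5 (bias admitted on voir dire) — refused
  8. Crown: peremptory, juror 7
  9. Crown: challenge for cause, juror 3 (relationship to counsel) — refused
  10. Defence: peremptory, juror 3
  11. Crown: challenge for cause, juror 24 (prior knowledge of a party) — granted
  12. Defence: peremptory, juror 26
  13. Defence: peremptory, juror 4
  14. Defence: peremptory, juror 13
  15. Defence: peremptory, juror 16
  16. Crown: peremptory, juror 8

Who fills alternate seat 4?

Removed: #3, #4, #6, #7, #8, #13, #16, #17, #21, #24, #26, #29. (#5 stays — for-cause denied.)
Seating in order: seats 1–8 → #1, #2, #5, #9, #10, #11, #12, #14; alternates → #15, #18, #19, #20.
So alternate 4 is #20.

20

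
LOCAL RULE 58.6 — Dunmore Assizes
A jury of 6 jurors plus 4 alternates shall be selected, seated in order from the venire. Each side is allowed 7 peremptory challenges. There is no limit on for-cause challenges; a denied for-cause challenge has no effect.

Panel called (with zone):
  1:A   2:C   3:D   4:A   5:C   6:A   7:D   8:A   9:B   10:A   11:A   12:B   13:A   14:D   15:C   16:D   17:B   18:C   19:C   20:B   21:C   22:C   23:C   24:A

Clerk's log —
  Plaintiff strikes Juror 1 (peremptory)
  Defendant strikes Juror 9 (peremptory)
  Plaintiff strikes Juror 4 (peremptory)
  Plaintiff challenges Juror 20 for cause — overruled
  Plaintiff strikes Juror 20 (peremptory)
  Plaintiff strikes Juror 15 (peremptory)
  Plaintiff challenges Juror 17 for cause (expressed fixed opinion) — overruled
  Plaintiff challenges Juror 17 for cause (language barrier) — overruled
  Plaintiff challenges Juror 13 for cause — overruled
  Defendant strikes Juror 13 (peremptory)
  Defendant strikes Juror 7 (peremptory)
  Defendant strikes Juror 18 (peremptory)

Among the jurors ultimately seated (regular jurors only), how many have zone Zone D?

1

Removed: #1, #4, #7, #9, #13, #15, #18, #20.
Seated jurors 1–6: #2, #3, #5, #6, #8, #10 (alternates #11, #12, #14, #16 not counted).
Of those, in Zone D: #3 → 1.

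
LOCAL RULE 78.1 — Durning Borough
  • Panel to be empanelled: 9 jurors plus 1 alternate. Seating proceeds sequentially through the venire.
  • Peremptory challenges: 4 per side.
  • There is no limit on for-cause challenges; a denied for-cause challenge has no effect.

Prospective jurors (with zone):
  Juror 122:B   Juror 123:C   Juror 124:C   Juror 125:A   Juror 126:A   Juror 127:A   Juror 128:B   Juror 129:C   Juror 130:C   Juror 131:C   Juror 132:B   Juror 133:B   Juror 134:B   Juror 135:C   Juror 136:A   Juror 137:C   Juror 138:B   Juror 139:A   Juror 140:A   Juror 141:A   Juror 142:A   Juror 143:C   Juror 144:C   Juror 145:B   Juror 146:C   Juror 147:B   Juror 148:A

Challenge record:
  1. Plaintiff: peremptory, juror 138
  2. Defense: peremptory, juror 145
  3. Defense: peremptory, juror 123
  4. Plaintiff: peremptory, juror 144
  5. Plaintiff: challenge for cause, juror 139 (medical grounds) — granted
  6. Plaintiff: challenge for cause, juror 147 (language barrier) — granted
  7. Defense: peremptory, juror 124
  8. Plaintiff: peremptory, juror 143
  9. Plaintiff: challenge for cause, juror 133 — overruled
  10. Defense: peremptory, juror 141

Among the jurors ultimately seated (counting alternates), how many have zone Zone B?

Removed: #123, #124, #138, #139, #141, #143, #144, #145, #147.
Seated (10 incl. alternates): #122, #125, #126, #127, #128, #129, #130, #131, #132, #133.
Of those, in Zone B: #122, #128, #132, #133 → 4.

4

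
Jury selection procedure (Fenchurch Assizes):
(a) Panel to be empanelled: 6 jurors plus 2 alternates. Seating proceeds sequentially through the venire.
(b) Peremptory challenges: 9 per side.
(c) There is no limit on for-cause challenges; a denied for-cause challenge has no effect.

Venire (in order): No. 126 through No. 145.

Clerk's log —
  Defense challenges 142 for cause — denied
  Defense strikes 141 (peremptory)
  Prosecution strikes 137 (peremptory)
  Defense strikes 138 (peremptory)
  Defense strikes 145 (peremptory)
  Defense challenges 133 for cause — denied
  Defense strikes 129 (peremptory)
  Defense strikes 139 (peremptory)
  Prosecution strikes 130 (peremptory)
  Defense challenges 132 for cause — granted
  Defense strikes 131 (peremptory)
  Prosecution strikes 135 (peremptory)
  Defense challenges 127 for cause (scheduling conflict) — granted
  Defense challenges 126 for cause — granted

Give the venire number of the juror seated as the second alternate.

144

Removed: #126, #127, #129, #130, #131, #132, #135, #137, #138, #139, #141, #145. (#133, #142 stay — for-cause denied.)
Filling seats in venire order through position 8: #128, #133, #134, #136, #140, #142, #143, #144.
So alternate 2 is #144.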